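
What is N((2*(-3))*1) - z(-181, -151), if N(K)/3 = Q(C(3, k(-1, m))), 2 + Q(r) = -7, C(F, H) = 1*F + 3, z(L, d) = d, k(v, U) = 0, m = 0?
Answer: 124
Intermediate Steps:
C(F, H) = 3 + F (C(F, H) = F + 3 = 3 + F)
Q(r) = -9 (Q(r) = -2 - 7 = -9)
N(K) = -27 (N(K) = 3*(-9) = -27)
N((2*(-3))*1) - z(-181, -151) = -27 - 1*(-151) = -27 + 151 = 124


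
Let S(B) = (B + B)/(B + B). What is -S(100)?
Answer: -1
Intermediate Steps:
S(B) = 1 (S(B) = (2*B)/((2*B)) = (2*B)*(1/(2*B)) = 1)
-S(100) = -1*1 = -1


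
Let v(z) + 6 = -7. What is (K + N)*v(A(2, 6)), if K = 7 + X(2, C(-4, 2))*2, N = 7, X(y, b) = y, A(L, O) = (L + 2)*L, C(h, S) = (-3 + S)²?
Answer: -234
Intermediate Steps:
A(L, O) = L*(2 + L) (A(L, O) = (2 + L)*L = L*(2 + L))
v(z) = -13 (v(z) = -6 - 7 = -13)
K = 11 (K = 7 + 2*2 = 7 + 4 = 11)
(K + N)*v(A(2, 6)) = (11 + 7)*(-13) = 18*(-13) = -234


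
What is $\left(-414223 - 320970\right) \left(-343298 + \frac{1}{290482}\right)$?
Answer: $\frac{73314835206424555}{290482} \approx 2.5239 \cdot 10^{11}$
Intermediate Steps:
$\left(-414223 - 320970\right) \left(-343298 + \frac{1}{290482}\right) = - 735193 \left(-343298 + \frac{1}{290482}\right) = \left(-735193\right) \left(- \frac{99721889635}{290482}\right) = \frac{73314835206424555}{290482}$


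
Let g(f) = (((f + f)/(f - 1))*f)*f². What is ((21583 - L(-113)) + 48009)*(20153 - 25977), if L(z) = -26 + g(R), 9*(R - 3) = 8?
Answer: -294904584128/729 ≈ -4.0453e+8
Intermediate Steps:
R = 35/9 (R = 3 + (⅑)*8 = 3 + 8/9 = 35/9 ≈ 3.8889)
g(f) = 2*f⁴/(-1 + f) (g(f) = (((2*f)/(-1 + f))*f)*f² = ((2*f/(-1 + f))*f)*f² = (2*f²/(-1 + f))*f² = 2*f⁴/(-1 + f))
L(z) = 1254223/9477 (L(z) = -26 + 2*(35/9)⁴/(-1 + 35/9) = -26 + 2*(1500625/6561)/(26/9) = -26 + 2*(1500625/6561)*(9/26) = -26 + 1500625/9477 = 1254223/9477)
((21583 - L(-113)) + 48009)*(20153 - 25977) = ((21583 - 1*1254223/9477) + 48009)*(20153 - 25977) = ((21583 - 1254223/9477) + 48009)*(-5824) = (203287868/9477 + 48009)*(-5824) = (658269161/9477)*(-5824) = -294904584128/729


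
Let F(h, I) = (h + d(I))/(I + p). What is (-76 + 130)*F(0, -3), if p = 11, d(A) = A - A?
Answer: 0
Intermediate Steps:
d(A) = 0
F(h, I) = h/(11 + I) (F(h, I) = (h + 0)/(I + 11) = h/(11 + I))
(-76 + 130)*F(0, -3) = (-76 + 130)*(0/(11 - 3)) = 54*(0/8) = 54*(0*(⅛)) = 54*0 = 0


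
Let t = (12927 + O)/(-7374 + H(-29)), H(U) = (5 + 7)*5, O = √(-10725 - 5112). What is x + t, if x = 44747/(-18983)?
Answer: -190890933/46280554 - I*√15837/7314 ≈ -4.1246 - 0.017206*I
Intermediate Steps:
O = I*√15837 (O = √(-15837) = I*√15837 ≈ 125.85*I)
H(U) = 60 (H(U) = 12*5 = 60)
t = -4309/2438 - I*√15837/7314 (t = (12927 + I*√15837)/(-7374 + 60) = (12927 + I*√15837)/(-7314) = (12927 + I*√15837)*(-1/7314) = -4309/2438 - I*√15837/7314 ≈ -1.7674 - 0.017206*I)
x = -44747/18983 (x = 44747*(-1/18983) = -44747/18983 ≈ -2.3572)
x + t = -44747/18983 + (-4309/2438 - I*√15837/7314) = -190890933/46280554 - I*√15837/7314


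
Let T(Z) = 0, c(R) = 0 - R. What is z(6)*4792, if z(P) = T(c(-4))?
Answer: 0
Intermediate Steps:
c(R) = -R
z(P) = 0
z(6)*4792 = 0*4792 = 0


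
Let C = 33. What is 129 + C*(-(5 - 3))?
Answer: 63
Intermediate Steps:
129 + C*(-(5 - 3)) = 129 + 33*(-(5 - 3)) = 129 + 33*(-1*2) = 129 + 33*(-2) = 129 - 66 = 63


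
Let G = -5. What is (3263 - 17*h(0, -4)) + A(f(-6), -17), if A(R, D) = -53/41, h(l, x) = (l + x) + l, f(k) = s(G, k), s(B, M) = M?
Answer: 136518/41 ≈ 3329.7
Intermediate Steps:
f(k) = k
h(l, x) = x + 2*l
A(R, D) = -53/41 (A(R, D) = -53*1/41 = -53/41)
(3263 - 17*h(0, -4)) + A(f(-6), -17) = (3263 - 17*(-4 + 2*0)) - 53/41 = (3263 - 17*(-4 + 0)) - 53/41 = (3263 - 17*(-4)) - 53/41 = (3263 + 68) - 53/41 = 3331 - 53/41 = 136518/41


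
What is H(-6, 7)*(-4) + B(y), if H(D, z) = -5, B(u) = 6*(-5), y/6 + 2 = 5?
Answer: -10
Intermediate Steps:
y = 18 (y = -12 + 6*5 = -12 + 30 = 18)
B(u) = -30
H(-6, 7)*(-4) + B(y) = -5*(-4) - 30 = 20 - 30 = -10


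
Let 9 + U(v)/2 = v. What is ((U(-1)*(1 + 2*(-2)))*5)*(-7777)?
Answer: -2333100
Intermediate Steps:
U(v) = -18 + 2*v
((U(-1)*(1 + 2*(-2)))*5)*(-7777) = (((-18 + 2*(-1))*(1 + 2*(-2)))*5)*(-7777) = (((-18 - 2)*(1 - 4))*5)*(-7777) = (-20*(-3)*5)*(-7777) = (60*5)*(-7777) = 300*(-7777) = -2333100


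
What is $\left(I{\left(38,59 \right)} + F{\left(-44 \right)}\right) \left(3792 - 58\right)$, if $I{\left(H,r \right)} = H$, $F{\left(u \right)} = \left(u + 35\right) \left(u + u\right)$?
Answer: $3099220$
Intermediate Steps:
$F{\left(u \right)} = 2 u \left(35 + u\right)$ ($F{\left(u \right)} = \left(35 + u\right) 2 u = 2 u \left(35 + u\right)$)
$\left(I{\left(38,59 \right)} + F{\left(-44 \right)}\right) \left(3792 - 58\right) = \left(38 + 2 \left(-44\right) \left(35 - 44\right)\right) \left(3792 - 58\right) = \left(38 + 2 \left(-44\right) \left(-9\right)\right) 3734 = \left(38 + 792\right) 3734 = 830 \cdot 3734 = 3099220$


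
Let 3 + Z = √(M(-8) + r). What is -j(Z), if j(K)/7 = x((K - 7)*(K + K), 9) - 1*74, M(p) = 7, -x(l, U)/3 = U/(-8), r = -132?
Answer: 3955/8 ≈ 494.38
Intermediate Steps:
x(l, U) = 3*U/8 (x(l, U) = -3*U/(-8) = -3*U*(-1)/8 = -(-3)*U/8 = 3*U/8)
Z = -3 + 5*I*√5 (Z = -3 + √(7 - 132) = -3 + √(-125) = -3 + 5*I*√5 ≈ -3.0 + 11.18*I)
j(K) = -3955/8 (j(K) = 7*((3/8)*9 - 1*74) = 7*(27/8 - 74) = 7*(-565/8) = -3955/8)
-j(Z) = -1*(-3955/8) = 3955/8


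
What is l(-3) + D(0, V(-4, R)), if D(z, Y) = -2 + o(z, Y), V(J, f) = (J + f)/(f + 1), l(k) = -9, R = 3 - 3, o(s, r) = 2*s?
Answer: -11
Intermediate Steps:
R = 0
V(J, f) = (J + f)/(1 + f)
D(z, Y) = -2 + 2*z
l(-3) + D(0, V(-4, R)) = -9 + (-2 + 2*0) = -9 + (-2 + 0) = -9 - 2 = -11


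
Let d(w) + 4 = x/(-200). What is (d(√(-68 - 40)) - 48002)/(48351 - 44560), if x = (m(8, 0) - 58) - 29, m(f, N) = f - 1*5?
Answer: -2400279/189550 ≈ -12.663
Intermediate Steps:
m(f, N) = -5 + f (m(f, N) = f - 5 = -5 + f)
x = -84 (x = ((-5 + 8) - 58) - 29 = (3 - 58) - 29 = -55 - 29 = -84)
d(w) = -179/50 (d(w) = -4 - 84/(-200) = -4 - 84*(-1/200) = -4 + 21/50 = -179/50)
(d(√(-68 - 40)) - 48002)/(48351 - 44560) = (-179/50 - 48002)/(48351 - 44560) = -2400279/50/3791 = -2400279/50*1/3791 = -2400279/189550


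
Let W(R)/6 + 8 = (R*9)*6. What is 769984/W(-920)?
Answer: -48124/18633 ≈ -2.5827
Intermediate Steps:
W(R) = -48 + 324*R (W(R) = -48 + 6*((R*9)*6) = -48 + 6*((9*R)*6) = -48 + 6*(54*R) = -48 + 324*R)
769984/W(-920) = 769984/(-48 + 324*(-920)) = 769984/(-48 - 298080) = 769984/(-298128) = 769984*(-1/298128) = -48124/18633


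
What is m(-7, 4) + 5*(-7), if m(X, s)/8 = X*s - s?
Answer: -291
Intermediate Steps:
m(X, s) = -8*s + 8*X*s (m(X, s) = 8*(X*s - s) = 8*(-s + X*s) = -8*s + 8*X*s)
m(-7, 4) + 5*(-7) = 8*4*(-1 - 7) + 5*(-7) = 8*4*(-8) - 35 = -256 - 35 = -291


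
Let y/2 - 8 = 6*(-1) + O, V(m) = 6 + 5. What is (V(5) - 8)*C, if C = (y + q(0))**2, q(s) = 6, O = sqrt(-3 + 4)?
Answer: 432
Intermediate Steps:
O = 1 (O = sqrt(1) = 1)
V(m) = 11
y = 6 (y = 16 + 2*(6*(-1) + 1) = 16 + 2*(-6 + 1) = 16 + 2*(-5) = 16 - 10 = 6)
C = 144 (C = (6 + 6)**2 = 12**2 = 144)
(V(5) - 8)*C = (11 - 8)*144 = 3*144 = 432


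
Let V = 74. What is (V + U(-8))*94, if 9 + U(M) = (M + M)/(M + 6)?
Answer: 6862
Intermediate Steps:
U(M) = -9 + 2*M/(6 + M) (U(M) = -9 + (M + M)/(M + 6) = -9 + (2*M)/(6 + M) = -9 + 2*M/(6 + M))
(V + U(-8))*94 = (74 + (-54 - 7*(-8))/(6 - 8))*94 = (74 + (-54 + 56)/(-2))*94 = (74 - 1/2*2)*94 = (74 - 1)*94 = 73*94 = 6862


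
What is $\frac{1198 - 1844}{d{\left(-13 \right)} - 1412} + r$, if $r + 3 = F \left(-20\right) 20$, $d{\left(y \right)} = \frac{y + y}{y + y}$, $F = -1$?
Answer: $\frac{32989}{83} \approx 397.46$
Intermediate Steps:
$d{\left(y \right)} = 1$ ($d{\left(y \right)} = \frac{2 y}{2 y} = 2 y \frac{1}{2 y} = 1$)
$r = 397$ ($r = -3 + \left(-1\right) \left(-20\right) 20 = -3 + 20 \cdot 20 = -3 + 400 = 397$)
$\frac{1198 - 1844}{d{\left(-13 \right)} - 1412} + r = \frac{1198 - 1844}{1 - 1412} + 397 = - \frac{646}{-1411} + 397 = \left(-646\right) \left(- \frac{1}{1411}\right) + 397 = \frac{38}{83} + 397 = \frac{32989}{83}$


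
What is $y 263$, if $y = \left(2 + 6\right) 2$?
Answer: $4208$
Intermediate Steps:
$y = 16$ ($y = 8 \cdot 2 = 16$)
$y 263 = 16 \cdot 263 = 4208$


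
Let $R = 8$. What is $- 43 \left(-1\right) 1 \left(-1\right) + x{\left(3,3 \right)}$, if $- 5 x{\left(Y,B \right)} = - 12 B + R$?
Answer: $- \frac{187}{5} \approx -37.4$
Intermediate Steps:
$x{\left(Y,B \right)} = - \frac{8}{5} + \frac{12 B}{5}$ ($x{\left(Y,B \right)} = - \frac{- 12 B + 8}{5} = - \frac{8 - 12 B}{5} = - \frac{8}{5} + \frac{12 B}{5}$)
$- 43 \left(-1\right) 1 \left(-1\right) + x{\left(3,3 \right)} = - 43 \left(-1\right) 1 \left(-1\right) + \left(- \frac{8}{5} + \frac{12}{5} \cdot 3\right) = - 43 \left(\left(-1\right) \left(-1\right)\right) + \left(- \frac{8}{5} + \frac{36}{5}\right) = \left(-43\right) 1 + \frac{28}{5} = -43 + \frac{28}{5} = - \frac{187}{5}$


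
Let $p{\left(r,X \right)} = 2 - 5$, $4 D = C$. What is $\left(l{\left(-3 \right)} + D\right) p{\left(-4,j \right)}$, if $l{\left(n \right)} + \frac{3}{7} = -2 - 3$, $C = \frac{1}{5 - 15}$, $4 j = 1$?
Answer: $\frac{4581}{280} \approx 16.361$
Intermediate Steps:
$j = \frac{1}{4}$ ($j = \frac{1}{4} \cdot 1 = \frac{1}{4} \approx 0.25$)
$C = - \frac{1}{10}$ ($C = \frac{1}{-10} = - \frac{1}{10} \approx -0.1$)
$D = - \frac{1}{40}$ ($D = \frac{1}{4} \left(- \frac{1}{10}\right) = - \frac{1}{40} \approx -0.025$)
$p{\left(r,X \right)} = -3$ ($p{\left(r,X \right)} = 2 - 5 = -3$)
$l{\left(n \right)} = - \frac{38}{7}$ ($l{\left(n \right)} = - \frac{3}{7} - 5 = - \frac{38}{7}$)
$\left(l{\left(-3 \right)} + D\right) p{\left(-4,j \right)} = \left(- \frac{38}{7} - \frac{1}{40}\right) \left(-3\right) = \left(- \frac{1527}{280}\right) \left(-3\right) = \frac{4581}{280}$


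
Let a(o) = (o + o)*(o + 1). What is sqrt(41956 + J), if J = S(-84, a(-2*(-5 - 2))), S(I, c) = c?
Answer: 2*sqrt(10594) ≈ 205.85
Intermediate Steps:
a(o) = 2*o*(1 + o) (a(o) = (2*o)*(1 + o) = 2*o*(1 + o))
J = 420 (J = 2*(-2*(-5 - 2))*(1 - 2*(-5 - 2)) = 2*(-2*(-7))*(1 - 2*(-7)) = 2*14*(1 + 14) = 2*14*15 = 420)
sqrt(41956 + J) = sqrt(41956 + 420) = sqrt(42376) = 2*sqrt(10594)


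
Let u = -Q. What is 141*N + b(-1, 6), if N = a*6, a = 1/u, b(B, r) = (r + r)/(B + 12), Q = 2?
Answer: -4641/11 ≈ -421.91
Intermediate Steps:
u = -2 (u = -1*2 = -2)
b(B, r) = 2*r/(12 + B) (b(B, r) = (2*r)/(12 + B) = 2*r/(12 + B))
a = -½ (a = 1/(-2) = -½ ≈ -0.50000)
N = -3 (N = -½*6 = -3)
141*N + b(-1, 6) = 141*(-3) + 2*6/(12 - 1) = -423 + 2*6/11 = -423 + 2*6*(1/11) = -423 + 12/11 = -4641/11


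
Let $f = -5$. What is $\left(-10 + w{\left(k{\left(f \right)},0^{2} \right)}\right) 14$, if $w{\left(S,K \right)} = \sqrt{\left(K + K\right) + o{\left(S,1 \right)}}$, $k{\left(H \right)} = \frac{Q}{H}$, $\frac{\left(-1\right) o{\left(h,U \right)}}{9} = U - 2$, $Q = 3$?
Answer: $-98$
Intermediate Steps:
$o{\left(h,U \right)} = 18 - 9 U$ ($o{\left(h,U \right)} = - 9 \left(U - 2\right) = - 9 \left(-2 + U\right) = 18 - 9 U$)
$k{\left(H \right)} = \frac{3}{H}$
$w{\left(S,K \right)} = \sqrt{9 + 2 K}$ ($w{\left(S,K \right)} = \sqrt{\left(K + K\right) + \left(18 - 9\right)} = \sqrt{2 K + \left(18 - 9\right)} = \sqrt{2 K + 9} = \sqrt{9 + 2 K}$)
$\left(-10 + w{\left(k{\left(f \right)},0^{2} \right)}\right) 14 = \left(-10 + \sqrt{9 + 2 \cdot 0^{2}}\right) 14 = \left(-10 + \sqrt{9 + 2 \cdot 0}\right) 14 = \left(-10 + \sqrt{9 + 0}\right) 14 = \left(-10 + \sqrt{9}\right) 14 = \left(-10 + 3\right) 14 = \left(-7\right) 14 = -98$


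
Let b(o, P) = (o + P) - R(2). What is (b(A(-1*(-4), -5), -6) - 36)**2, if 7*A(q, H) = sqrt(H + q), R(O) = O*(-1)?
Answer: (280 - I)**2/49 ≈ 1600.0 - 11.429*I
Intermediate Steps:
R(O) = -O
A(q, H) = sqrt(H + q)/7
b(o, P) = 2 + P + o (b(o, P) = (o + P) - (-1)*2 = (P + o) - 1*(-2) = (P + o) + 2 = 2 + P + o)
(b(A(-1*(-4), -5), -6) - 36)**2 = ((2 - 6 + sqrt(-5 - 1*(-4))/7) - 36)**2 = ((2 - 6 + sqrt(-5 + 4)/7) - 36)**2 = ((2 - 6 + sqrt(-1)/7) - 36)**2 = ((2 - 6 + I/7) - 36)**2 = ((-4 + I/7) - 36)**2 = (-40 + I/7)**2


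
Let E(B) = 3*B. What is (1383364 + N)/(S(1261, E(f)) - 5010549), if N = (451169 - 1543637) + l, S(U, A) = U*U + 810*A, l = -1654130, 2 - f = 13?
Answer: 681617/1723579 ≈ 0.39547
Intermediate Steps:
f = -11 (f = 2 - 1*13 = 2 - 13 = -11)
S(U, A) = U² + 810*A
N = -2746598 (N = (451169 - 1543637) - 1654130 = -1092468 - 1654130 = -2746598)
(1383364 + N)/(S(1261, E(f)) - 5010549) = (1383364 - 2746598)/((1261² + 810*(3*(-11))) - 5010549) = -1363234/((1590121 + 810*(-33)) - 5010549) = -1363234/((1590121 - 26730) - 5010549) = -1363234/(1563391 - 5010549) = -1363234/(-3447158) = -1363234*(-1/3447158) = 681617/1723579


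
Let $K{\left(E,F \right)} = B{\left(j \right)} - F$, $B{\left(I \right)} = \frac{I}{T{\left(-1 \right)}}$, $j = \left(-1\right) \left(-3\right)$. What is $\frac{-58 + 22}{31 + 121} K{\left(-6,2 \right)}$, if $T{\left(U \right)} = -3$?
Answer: $\frac{27}{38} \approx 0.71053$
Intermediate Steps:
$j = 3$
$B{\left(I \right)} = - \frac{I}{3}$ ($B{\left(I \right)} = \frac{I}{-3} = I \left(- \frac{1}{3}\right) = - \frac{I}{3}$)
$K{\left(E,F \right)} = -1 - F$ ($K{\left(E,F \right)} = \left(- \frac{1}{3}\right) 3 - F = -1 - F$)
$\frac{-58 + 22}{31 + 121} K{\left(-6,2 \right)} = \frac{-58 + 22}{31 + 121} \left(-1 - 2\right) = - \frac{36}{152} \left(-1 - 2\right) = \left(-36\right) \frac{1}{152} \left(-3\right) = \left(- \frac{9}{38}\right) \left(-3\right) = \frac{27}{38}$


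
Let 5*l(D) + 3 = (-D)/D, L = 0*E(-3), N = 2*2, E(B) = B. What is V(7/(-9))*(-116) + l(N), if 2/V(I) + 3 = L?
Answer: 1148/15 ≈ 76.533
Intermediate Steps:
N = 4
L = 0 (L = 0*(-3) = 0)
V(I) = -⅔ (V(I) = 2/(-3 + 0) = 2/(-3) = 2*(-⅓) = -⅔)
l(D) = -⅘ (l(D) = -⅗ + ((-D)/D)/5 = -⅗ + (⅕)*(-1) = -⅗ - ⅕ = -⅘)
V(7/(-9))*(-116) + l(N) = -⅔*(-116) - ⅘ = 232/3 - ⅘ = 1148/15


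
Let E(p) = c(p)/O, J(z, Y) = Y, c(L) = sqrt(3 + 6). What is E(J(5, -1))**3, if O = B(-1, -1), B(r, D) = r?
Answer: -27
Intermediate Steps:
c(L) = 3 (c(L) = sqrt(9) = 3)
O = -1
E(p) = -3 (E(p) = 3/(-1) = 3*(-1) = -3)
E(J(5, -1))**3 = (-3)**3 = -27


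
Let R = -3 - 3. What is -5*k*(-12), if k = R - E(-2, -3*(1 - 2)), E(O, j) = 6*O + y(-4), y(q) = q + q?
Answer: 840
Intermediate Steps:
y(q) = 2*q
R = -6
E(O, j) = -8 + 6*O (E(O, j) = 6*O + 2*(-4) = 6*O - 8 = -8 + 6*O)
k = 14 (k = -6 - (-8 + 6*(-2)) = -6 - (-8 - 12) = -6 - 1*(-20) = -6 + 20 = 14)
-5*k*(-12) = -5*14*(-12) = -70*(-12) = 840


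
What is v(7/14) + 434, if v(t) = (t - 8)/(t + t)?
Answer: 853/2 ≈ 426.50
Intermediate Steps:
v(t) = (-8 + t)/(2*t) (v(t) = (-8 + t)/((2*t)) = (-8 + t)*(1/(2*t)) = (-8 + t)/(2*t))
v(7/14) + 434 = (-8 + 7/14)/(2*((7/14))) + 434 = (-8 + 7*(1/14))/(2*((7*(1/14)))) + 434 = (-8 + ½)/(2*(½)) + 434 = (½)*2*(-15/2) + 434 = -15/2 + 434 = 853/2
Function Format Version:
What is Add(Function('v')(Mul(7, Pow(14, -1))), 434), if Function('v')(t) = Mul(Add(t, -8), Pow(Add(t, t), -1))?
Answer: Rational(853, 2) ≈ 426.50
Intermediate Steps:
Function('v')(t) = Mul(Rational(1, 2), Pow(t, -1), Add(-8, t)) (Function('v')(t) = Mul(Add(-8, t), Pow(Mul(2, t), -1)) = Mul(Add(-8, t), Mul(Rational(1, 2), Pow(t, -1))) = Mul(Rational(1, 2), Pow(t, -1), Add(-8, t)))
Add(Function('v')(Mul(7, Pow(14, -1))), 434) = Add(Mul(Rational(1, 2), Pow(Mul(7, Pow(14, -1)), -1), Add(-8, Mul(7, Pow(14, -1)))), 434) = Add(Mul(Rational(1, 2), Pow(Mul(7, Rational(1, 14)), -1), Add(-8, Mul(7, Rational(1, 14)))), 434) = Add(Mul(Rational(1, 2), Pow(Rational(1, 2), -1), Add(-8, Rational(1, 2))), 434) = Add(Mul(Rational(1, 2), 2, Rational(-15, 2)), 434) = Add(Rational(-15, 2), 434) = Rational(853, 2)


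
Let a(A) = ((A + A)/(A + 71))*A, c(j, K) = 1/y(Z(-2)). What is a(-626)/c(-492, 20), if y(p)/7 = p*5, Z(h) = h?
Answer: 10972528/111 ≈ 98852.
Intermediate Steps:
y(p) = 35*p (y(p) = 7*(p*5) = 7*(5*p) = 35*p)
c(j, K) = -1/70 (c(j, K) = 1/(35*(-2)) = 1/(-70) = -1/70)
a(A) = 2*A²/(71 + A) (a(A) = ((2*A)/(71 + A))*A = (2*A/(71 + A))*A = 2*A²/(71 + A))
a(-626)/c(-492, 20) = (2*(-626)²/(71 - 626))/(-1/70) = (2*391876/(-555))*(-70) = (2*391876*(-1/555))*(-70) = -783752/555*(-70) = 10972528/111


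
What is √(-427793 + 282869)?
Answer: 2*I*√36231 ≈ 380.69*I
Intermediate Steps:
√(-427793 + 282869) = √(-144924) = 2*I*√36231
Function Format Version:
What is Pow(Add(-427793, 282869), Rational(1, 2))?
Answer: Mul(2, I, Pow(36231, Rational(1, 2))) ≈ Mul(380.69, I)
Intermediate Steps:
Pow(Add(-427793, 282869), Rational(1, 2)) = Pow(-144924, Rational(1, 2)) = Mul(2, I, Pow(36231, Rational(1, 2)))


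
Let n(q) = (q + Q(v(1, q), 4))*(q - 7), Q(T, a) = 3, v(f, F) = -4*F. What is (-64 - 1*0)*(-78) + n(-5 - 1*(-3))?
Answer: 4983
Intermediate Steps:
n(q) = (-7 + q)*(3 + q) (n(q) = (q + 3)*(q - 7) = (3 + q)*(-7 + q) = (-7 + q)*(3 + q))
(-64 - 1*0)*(-78) + n(-5 - 1*(-3)) = (-64 - 1*0)*(-78) + (-21 + (-5 - 1*(-3))² - 4*(-5 - 1*(-3))) = (-64 + 0)*(-78) + (-21 + (-5 + 3)² - 4*(-5 + 3)) = -64*(-78) + (-21 + (-2)² - 4*(-2)) = 4992 + (-21 + 4 + 8) = 4992 - 9 = 4983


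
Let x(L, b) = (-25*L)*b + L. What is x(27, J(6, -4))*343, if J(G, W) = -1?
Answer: 240786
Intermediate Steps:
x(L, b) = L - 25*L*b (x(L, b) = -25*L*b + L = L - 25*L*b)
x(27, J(6, -4))*343 = (27*(1 - 25*(-1)))*343 = (27*(1 + 25))*343 = (27*26)*343 = 702*343 = 240786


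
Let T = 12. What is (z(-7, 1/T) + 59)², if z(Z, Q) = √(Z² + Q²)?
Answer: (708 + √7057)²/144 ≈ 4356.1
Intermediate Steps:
z(Z, Q) = √(Q² + Z²)
(z(-7, 1/T) + 59)² = (√((1/12)² + (-7)²) + 59)² = (√((1/12)² + 49) + 59)² = (√(1/144 + 49) + 59)² = (√(7057/144) + 59)² = (√7057/12 + 59)² = (59 + √7057/12)²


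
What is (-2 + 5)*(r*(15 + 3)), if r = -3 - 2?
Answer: -270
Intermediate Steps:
r = -5
(-2 + 5)*(r*(15 + 3)) = (-2 + 5)*(-5*(15 + 3)) = 3*(-5*18) = 3*(-90) = -270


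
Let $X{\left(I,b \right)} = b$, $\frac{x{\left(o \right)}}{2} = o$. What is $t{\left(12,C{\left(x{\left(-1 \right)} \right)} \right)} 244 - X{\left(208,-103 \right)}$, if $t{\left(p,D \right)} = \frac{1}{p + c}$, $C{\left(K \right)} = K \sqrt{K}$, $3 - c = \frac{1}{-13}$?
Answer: $\frac{5840}{49} \approx 119.18$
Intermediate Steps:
$x{\left(o \right)} = 2 o$
$c = \frac{40}{13}$ ($c = 3 - \frac{1}{-13} = 3 - - \frac{1}{13} = 3 + \frac{1}{13} = \frac{40}{13} \approx 3.0769$)
$C{\left(K \right)} = K^{\frac{3}{2}}$
$t{\left(p,D \right)} = \frac{1}{\frac{40}{13} + p}$ ($t{\left(p,D \right)} = \frac{1}{p + \frac{40}{13}} = \frac{1}{\frac{40}{13} + p}$)
$t{\left(12,C{\left(x{\left(-1 \right)} \right)} \right)} 244 - X{\left(208,-103 \right)} = \frac{13}{40 + 13 \cdot 12} \cdot 244 - -103 = \frac{13}{40 + 156} \cdot 244 + 103 = \frac{13}{196} \cdot 244 + 103 = \frac{793}{49} + 103 = \frac{5840}{49}$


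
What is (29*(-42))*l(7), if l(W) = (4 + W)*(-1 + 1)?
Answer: 0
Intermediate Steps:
l(W) = 0 (l(W) = (4 + W)*0 = 0)
(29*(-42))*l(7) = (29*(-42))*0 = -1218*0 = 0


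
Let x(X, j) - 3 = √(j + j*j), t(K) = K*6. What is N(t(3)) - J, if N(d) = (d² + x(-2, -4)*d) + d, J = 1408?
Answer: -1012 + 36*√3 ≈ -949.65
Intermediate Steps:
t(K) = 6*K
x(X, j) = 3 + √(j + j²) (x(X, j) = 3 + √(j + j*j) = 3 + √(j + j²))
N(d) = d + d² + d*(3 + 2*√3) (N(d) = (d² + (3 + √(-4*(1 - 4)))*d) + d = (d² + (3 + √(-4*(-3)))*d) + d = (d² + (3 + √12)*d) + d = (d² + (3 + 2*√3)*d) + d = (d² + d*(3 + 2*√3)) + d = d + d² + d*(3 + 2*√3))
N(t(3)) - J = (6*3)*(4 + 6*3 + 2*√3) - 1*1408 = 18*(4 + 18 + 2*√3) - 1408 = 18*(22 + 2*√3) - 1408 = (396 + 36*√3) - 1408 = -1012 + 36*√3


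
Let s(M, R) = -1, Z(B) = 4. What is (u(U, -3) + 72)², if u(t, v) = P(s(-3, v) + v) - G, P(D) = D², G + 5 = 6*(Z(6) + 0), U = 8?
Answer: 4761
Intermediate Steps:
G = 19 (G = -5 + 6*(4 + 0) = -5 + 6*4 = -5 + 24 = 19)
u(t, v) = -19 + (-1 + v)² (u(t, v) = (-1 + v)² - 1*19 = (-1 + v)² - 19 = -19 + (-1 + v)²)
(u(U, -3) + 72)² = ((-19 + (-1 - 3)²) + 72)² = ((-19 + (-4)²) + 72)² = ((-19 + 16) + 72)² = (-3 + 72)² = 69² = 4761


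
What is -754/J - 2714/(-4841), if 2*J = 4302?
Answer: 2187700/10412991 ≈ 0.21009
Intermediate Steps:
J = 2151 (J = (1/2)*4302 = 2151)
-754/J - 2714/(-4841) = -754/2151 - 2714/(-4841) = -754*1/2151 - 2714*(-1/4841) = -754/2151 + 2714/4841 = 2187700/10412991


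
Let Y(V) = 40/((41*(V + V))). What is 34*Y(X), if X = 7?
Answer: 680/287 ≈ 2.3693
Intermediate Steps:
Y(V) = 20/(41*V) (Y(V) = 40/((41*(2*V))) = 40/((82*V)) = 40*(1/(82*V)) = 20/(41*V))
34*Y(X) = 34*((20/41)/7) = 34*((20/41)*(⅐)) = 34*(20/287) = 680/287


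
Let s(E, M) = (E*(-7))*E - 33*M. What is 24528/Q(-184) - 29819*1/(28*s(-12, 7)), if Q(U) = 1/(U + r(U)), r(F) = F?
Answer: -313140508549/34692 ≈ -9.0263e+6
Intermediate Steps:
s(E, M) = -33*M - 7*E² (s(E, M) = (-7*E)*E - 33*M = -7*E² - 33*M = -33*M - 7*E²)
Q(U) = 1/(2*U) (Q(U) = 1/(U + U) = 1/(2*U))
24528/Q(-184) - 29819*1/(28*s(-12, 7)) = 24528/(((½)/(-184))) - 29819*1/(28*(-33*7 - 7*(-12)²)) = 24528/(((½)*(-1/184))) - 29819*1/(28*(-231 - 7*144)) = 24528/(-1/368) - 29819*1/(28*(-231 - 1008)) = 24528*(-368) - 29819/(28*(-1239)) = -9026304 - 29819/(-34692) = -9026304 - 29819*(-1/34692) = -9026304 + 29819/34692 = -313140508549/34692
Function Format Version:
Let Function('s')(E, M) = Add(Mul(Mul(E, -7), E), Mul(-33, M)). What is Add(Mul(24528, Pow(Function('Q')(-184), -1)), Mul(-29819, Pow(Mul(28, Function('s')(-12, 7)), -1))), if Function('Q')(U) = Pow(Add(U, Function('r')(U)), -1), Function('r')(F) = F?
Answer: Rational(-313140508549, 34692) ≈ -9.0263e+6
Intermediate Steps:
Function('s')(E, M) = Add(Mul(-33, M), Mul(-7, Pow(E, 2))) (Function('s')(E, M) = Add(Mul(Mul(-7, E), E), Mul(-33, M)) = Add(Mul(-7, Pow(E, 2)), Mul(-33, M)) = Add(Mul(-33, M), Mul(-7, Pow(E, 2))))
Function('Q')(U) = Mul(Rational(1, 2), Pow(U, -1)) (Function('Q')(U) = Pow(Add(U, U), -1) = Pow(Mul(2, U), -1) = Mul(Rational(1, 2), Pow(U, -1)))
Add(Mul(24528, Pow(Function('Q')(-184), -1)), Mul(-29819, Pow(Mul(28, Function('s')(-12, 7)), -1))) = Add(Mul(24528, Pow(Mul(Rational(1, 2), Pow(-184, -1)), -1)), Mul(-29819, Pow(Mul(28, Add(Mul(-33, 7), Mul(-7, Pow(-12, 2)))), -1))) = Add(Mul(24528, Pow(Mul(Rational(1, 2), Rational(-1, 184)), -1)), Mul(-29819, Pow(Mul(28, Add(-231, Mul(-7, 144))), -1))) = Add(Mul(24528, Pow(Rational(-1, 368), -1)), Mul(-29819, Pow(Mul(28, Add(-231, -1008)), -1))) = Add(Mul(24528, -368), Mul(-29819, Pow(Mul(28, -1239), -1))) = Add(-9026304, Mul(-29819, Pow(-34692, -1))) = Add(-9026304, Mul(-29819, Rational(-1, 34692))) = Add(-9026304, Rational(29819, 34692)) = Rational(-313140508549, 34692)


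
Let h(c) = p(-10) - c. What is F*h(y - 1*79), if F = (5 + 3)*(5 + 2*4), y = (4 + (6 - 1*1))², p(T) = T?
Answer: -1248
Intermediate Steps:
y = 81 (y = (4 + (6 - 1))² = (4 + 5)² = 9² = 81)
h(c) = -10 - c
F = 104 (F = 8*(5 + 8) = 8*13 = 104)
F*h(y - 1*79) = 104*(-10 - (81 - 1*79)) = 104*(-10 - (81 - 79)) = 104*(-10 - 1*2) = 104*(-10 - 2) = 104*(-12) = -1248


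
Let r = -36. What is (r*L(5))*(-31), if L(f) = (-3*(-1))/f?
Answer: 3348/5 ≈ 669.60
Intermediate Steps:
L(f) = 3/f
(r*L(5))*(-31) = -108/5*(-31) = 3348/5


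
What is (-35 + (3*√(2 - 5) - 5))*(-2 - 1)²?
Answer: -360 + 27*I*√3 ≈ -360.0 + 46.765*I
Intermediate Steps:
(-35 + (3*√(2 - 5) - 5))*(-2 - 1)² = (-35 + (3*√(-3) - 5))*(-3)² = (-35 + (3*(I*√3) - 5))*9 = (-35 + (3*I*√3 - 5))*9 = (-35 + (-5 + 3*I*√3))*9 = (-40 + 3*I*√3)*9 = -360 + 27*I*√3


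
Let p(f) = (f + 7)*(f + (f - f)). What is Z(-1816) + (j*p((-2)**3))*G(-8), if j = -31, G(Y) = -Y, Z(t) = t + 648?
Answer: -3152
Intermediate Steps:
Z(t) = 648 + t
p(f) = f*(7 + f) (p(f) = (7 + f)*(f + 0) = (7 + f)*f = f*(7 + f))
Z(-1816) + (j*p((-2)**3))*G(-8) = (648 - 1816) + (-31*(-2)**3*(7 + (-2)**3))*(-1*(-8)) = -1168 - (-248)*(7 - 8)*8 = -1168 - (-248)*(-1)*8 = -1168 - 31*8*8 = -1168 - 248*8 = -1168 - 1984 = -3152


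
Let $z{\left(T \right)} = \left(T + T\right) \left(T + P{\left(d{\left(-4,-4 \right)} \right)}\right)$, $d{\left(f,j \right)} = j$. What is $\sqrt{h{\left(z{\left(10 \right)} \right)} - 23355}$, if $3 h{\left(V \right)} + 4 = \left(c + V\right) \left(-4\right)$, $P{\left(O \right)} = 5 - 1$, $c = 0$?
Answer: $\frac{i \sqrt{213567}}{3} \approx 154.04 i$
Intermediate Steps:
$P{\left(O \right)} = 4$ ($P{\left(O \right)} = 5 - 1 = 4$)
$z{\left(T \right)} = 2 T \left(4 + T\right)$ ($z{\left(T \right)} = \left(T + T\right) \left(T + 4\right) = 2 T \left(4 + T\right)$)
$h{\left(V \right)} = - \frac{4}{3} - \frac{4 V}{3}$ ($h{\left(V \right)} = - \frac{4}{3} + \frac{\left(0 + V\right) \left(-4\right)}{3} = - \frac{4}{3} + \frac{V \left(-4\right)}{3} = - \frac{4}{3} + \frac{\left(-4\right) V}{3} = - \frac{4}{3} - \frac{4 V}{3}$)
$\sqrt{h{\left(z{\left(10 \right)} \right)} - 23355} = \sqrt{\left(- \frac{4}{3} - \frac{4 \cdot 2 \cdot 10 \left(4 + 10\right)}{3}\right) - 23355} = \sqrt{\left(- \frac{4}{3} - \frac{4 \cdot 2 \cdot 10 \cdot 14}{3}\right) - 23355} = \sqrt{\left(- \frac{4}{3} - \frac{1120}{3}\right) - 23355} = \sqrt{- \frac{1124}{3} - 23355} = \sqrt{- \frac{71189}{3}} = \frac{i \sqrt{213567}}{3}$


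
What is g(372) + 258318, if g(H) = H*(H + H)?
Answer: 535086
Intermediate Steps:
g(H) = 2*H² (g(H) = H*(2*H) = 2*H²)
g(372) + 258318 = 2*372² + 258318 = 2*138384 + 258318 = 276768 + 258318 = 535086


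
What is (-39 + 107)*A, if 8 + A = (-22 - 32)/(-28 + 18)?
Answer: -884/5 ≈ -176.80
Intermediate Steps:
A = -13/5 (A = -8 + (-22 - 32)/(-28 + 18) = -8 - 54/(-10) = -8 - 54*(-⅒) = -8 + 27/5 = -13/5 ≈ -2.6000)
(-39 + 107)*A = (-39 + 107)*(-13/5) = 68*(-13/5) = -884/5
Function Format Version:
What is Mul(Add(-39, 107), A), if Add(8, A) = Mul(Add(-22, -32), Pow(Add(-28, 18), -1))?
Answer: Rational(-884, 5) ≈ -176.80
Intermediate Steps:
A = Rational(-13, 5) (A = Add(-8, Mul(Add(-22, -32), Pow(Add(-28, 18), -1))) = Add(-8, Mul(-54, Pow(-10, -1))) = Add(-8, Mul(-54, Rational(-1, 10))) = Add(-8, Rational(27, 5)) = Rational(-13, 5) ≈ -2.6000)
Mul(Add(-39, 107), A) = Mul(Add(-39, 107), Rational(-13, 5)) = Mul(68, Rational(-13, 5)) = Rational(-884, 5)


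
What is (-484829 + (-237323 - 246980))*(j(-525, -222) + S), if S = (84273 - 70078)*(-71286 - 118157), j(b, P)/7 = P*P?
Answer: 2605800568081404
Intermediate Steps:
j(b, P) = 7*P**2 (j(b, P) = 7*(P*P) = 7*P**2)
S = -2689143385 (S = 14195*(-189443) = -2689143385)
(-484829 + (-237323 - 246980))*(j(-525, -222) + S) = (-484829 + (-237323 - 246980))*(7*(-222)**2 - 2689143385) = (-484829 - 484303)*(7*49284 - 2689143385) = -969132*(344988 - 2689143385) = -969132*(-2688798397) = 2605800568081404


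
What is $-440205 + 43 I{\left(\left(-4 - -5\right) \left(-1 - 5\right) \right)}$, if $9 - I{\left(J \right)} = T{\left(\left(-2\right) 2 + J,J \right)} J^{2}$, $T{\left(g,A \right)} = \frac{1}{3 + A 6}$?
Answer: $- \frac{4837482}{11} \approx -4.3977 \cdot 10^{5}$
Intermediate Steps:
$T{\left(g,A \right)} = \frac{1}{3 + 6 A}$
$I{\left(J \right)} = 9 - \frac{J^{2}}{3 \left(1 + 2 J\right)}$ ($I{\left(J \right)} = 9 - \frac{1}{3 \left(1 + 2 J\right)} J^{2} = 9 - \frac{J^{2}}{3 \left(1 + 2 J\right)}$)
$-440205 + 43 I{\left(\left(-4 - -5\right) \left(-1 - 5\right) \right)} = -440205 + 43 \frac{27 - \left(\left(-4 - -5\right) \left(-1 - 5\right)\right)^{2} + 54 \left(-4 - -5\right) \left(-1 - 5\right)}{3 \left(1 + 2 \left(-4 - -5\right) \left(-1 - 5\right)\right)} = -440205 + 43 \frac{27 - \left(\left(-4 + 5\right) \left(-6\right)\right)^{2} + 54 \left(-4 + 5\right) \left(-6\right)}{3 \left(1 + 2 \left(-4 + 5\right) \left(-6\right)\right)} = -440205 + 43 \frac{27 - \left(1 \left(-6\right)\right)^{2} + 54 \cdot 1 \left(-6\right)}{3 \left(1 + 2 \cdot 1 \left(-6\right)\right)} = -440205 + 43 \frac{27 - \left(-6\right)^{2} + 54 \left(-6\right)}{3 \left(1 + 2 \left(-6\right)\right)} = -440205 + 43 \frac{27 - 36 - 324}{3 \left(1 - 12\right)} = -440205 + 43 \frac{27 - 36 - 324}{3 \left(-11\right)} = -440205 + 43 \cdot \frac{1}{3} \left(- \frac{1}{11}\right) \left(-333\right) = -440205 + 43 \cdot \frac{111}{11} = -440205 + \frac{4773}{11} = - \frac{4837482}{11}$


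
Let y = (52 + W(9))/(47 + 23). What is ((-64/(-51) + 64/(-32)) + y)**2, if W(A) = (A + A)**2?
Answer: 68194564/3186225 ≈ 21.403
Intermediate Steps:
W(A) = 4*A**2 (W(A) = (2*A)**2 = 4*A**2)
y = 188/35 (y = (52 + 4*9**2)/(47 + 23) = (52 + 4*81)/70 = (52 + 324)*(1/70) = 376*(1/70) = 188/35 ≈ 5.3714)
((-64/(-51) + 64/(-32)) + y)**2 = ((-64/(-51) + 64/(-32)) + 188/35)**2 = ((-64*(-1/51) + 64*(-1/32)) + 188/35)**2 = ((64/51 - 2) + 188/35)**2 = (-38/51 + 188/35)**2 = (8258/1785)**2 = 68194564/3186225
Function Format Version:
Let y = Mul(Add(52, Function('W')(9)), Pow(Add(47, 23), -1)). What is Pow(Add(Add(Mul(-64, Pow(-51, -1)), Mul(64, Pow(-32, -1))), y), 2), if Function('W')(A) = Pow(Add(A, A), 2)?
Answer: Rational(68194564, 3186225) ≈ 21.403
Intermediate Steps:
Function('W')(A) = Mul(4, Pow(A, 2)) (Function('W')(A) = Pow(Mul(2, A), 2) = Mul(4, Pow(A, 2)))
y = Rational(188, 35) (y = Mul(Add(52, Mul(4, Pow(9, 2))), Pow(Add(47, 23), -1)) = Mul(Add(52, Mul(4, 81)), Pow(70, -1)) = Mul(Add(52, 324), Rational(1, 70)) = Mul(376, Rational(1, 70)) = Rational(188, 35) ≈ 5.3714)
Pow(Add(Add(Mul(-64, Pow(-51, -1)), Mul(64, Pow(-32, -1))), y), 2) = Pow(Add(Add(Mul(-64, Pow(-51, -1)), Mul(64, Pow(-32, -1))), Rational(188, 35)), 2) = Pow(Add(Add(Mul(-64, Rational(-1, 51)), Mul(64, Rational(-1, 32))), Rational(188, 35)), 2) = Pow(Add(Add(Rational(64, 51), -2), Rational(188, 35)), 2) = Pow(Add(Rational(-38, 51), Rational(188, 35)), 2) = Pow(Rational(8258, 1785), 2) = Rational(68194564, 3186225)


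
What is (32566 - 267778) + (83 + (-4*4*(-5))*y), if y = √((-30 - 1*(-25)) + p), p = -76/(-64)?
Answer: -235129 + 20*I*√61 ≈ -2.3513e+5 + 156.21*I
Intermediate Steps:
p = 19/16 (p = -76*(-1/64) = 19/16 ≈ 1.1875)
y = I*√61/4 (y = √((-30 - 1*(-25)) + 19/16) = √((-30 + 25) + 19/16) = √(-5 + 19/16) = √(-61/16) = I*√61/4 ≈ 1.9526*I)
(32566 - 267778) + (83 + (-4*4*(-5))*y) = (32566 - 267778) + (83 + (-4*4*(-5))*(I*√61/4)) = -235212 + (83 + (-16*(-5))*(I*√61/4)) = -235212 + (83 + 80*(I*√61/4)) = -235212 + (83 + 20*I*√61) = -235129 + 20*I*√61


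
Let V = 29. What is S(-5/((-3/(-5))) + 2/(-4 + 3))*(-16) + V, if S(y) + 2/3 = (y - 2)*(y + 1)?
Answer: -16219/9 ≈ -1802.1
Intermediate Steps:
S(y) = -⅔ + (1 + y)*(-2 + y) (S(y) = -⅔ + (y - 2)*(y + 1) = -⅔ + (-2 + y)*(1 + y) = -⅔ + (1 + y)*(-2 + y))
S(-5/((-3/(-5))) + 2/(-4 + 3))*(-16) + V = (-8/3 + (-5/((-3/(-5))) + 2/(-4 + 3))² - (-5/((-3/(-5))) + 2/(-4 + 3)))*(-16) + 29 = (-8/3 + (-5/((-3*(-⅕))) + 2/(-1))² - (-5/((-3*(-⅕))) + 2/(-1)))*(-16) + 29 = (-8/3 + (-5/⅗ + 2*(-1))² - (-5/⅗ + 2*(-1)))*(-16) + 29 = (-8/3 + (-5*5/3 - 2)² - (-5*5/3 - 2))*(-16) + 29 = (-8/3 + (-25/3 - 2)² - (-25/3 - 2))*(-16) + 29 = (-8/3 + (-31/3)² - 1*(-31/3))*(-16) + 29 = (-8/3 + 961/9 + 31/3)*(-16) + 29 = (1030/9)*(-16) + 29 = -16480/9 + 29 = -16219/9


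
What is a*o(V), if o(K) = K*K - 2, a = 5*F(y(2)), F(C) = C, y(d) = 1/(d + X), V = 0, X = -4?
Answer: 5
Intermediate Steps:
y(d) = 1/(-4 + d) (y(d) = 1/(d - 4) = 1/(-4 + d))
a = -5/2 (a = 5/(-4 + 2) = 5/(-2) = 5*(-1/2) = -5/2 ≈ -2.5000)
o(K) = -2 + K**2 (o(K) = K**2 - 2 = -2 + K**2)
a*o(V) = -5*(-2 + 0**2)/2 = -5*(-2 + 0)/2 = -5/2*(-2) = 5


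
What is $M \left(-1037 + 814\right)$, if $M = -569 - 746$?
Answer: $293245$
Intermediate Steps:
$M = -1315$ ($M = -569 - 746 = -1315$)
$M \left(-1037 + 814\right) = - 1315 \left(-1037 + 814\right) = \left(-1315\right) \left(-223\right) = 293245$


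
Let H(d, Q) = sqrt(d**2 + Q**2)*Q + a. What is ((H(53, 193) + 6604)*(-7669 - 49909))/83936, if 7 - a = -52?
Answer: -191821107/41968 - 5556277*sqrt(40058)/41968 ≈ -31068.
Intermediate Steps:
a = 59 (a = 7 - 1*(-52) = 7 + 52 = 59)
H(d, Q) = 59 + Q*sqrt(Q**2 + d**2) (H(d, Q) = sqrt(d**2 + Q**2)*Q + 59 = sqrt(Q**2 + d**2)*Q + 59 = Q*sqrt(Q**2 + d**2) + 59 = 59 + Q*sqrt(Q**2 + d**2))
((H(53, 193) + 6604)*(-7669 - 49909))/83936 = (((59 + 193*sqrt(193**2 + 53**2)) + 6604)*(-7669 - 49909))/83936 = (((59 + 193*sqrt(37249 + 2809)) + 6604)*(-57578))*(1/83936) = (((59 + 193*sqrt(40058)) + 6604)*(-57578))*(1/83936) = ((6663 + 193*sqrt(40058))*(-57578))*(1/83936) = (-383642214 - 11112554*sqrt(40058))*(1/83936) = -191821107/41968 - 5556277*sqrt(40058)/41968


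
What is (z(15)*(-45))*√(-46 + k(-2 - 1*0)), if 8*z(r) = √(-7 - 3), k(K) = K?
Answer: 45*√30/2 ≈ 123.24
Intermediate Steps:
z(r) = I*√10/8 (z(r) = √(-7 - 3)/8 = √(-10)/8 = (I*√10)/8 = I*√10/8)
(z(15)*(-45))*√(-46 + k(-2 - 1*0)) = ((I*√10/8)*(-45))*√(-46 + (-2 - 1*0)) = (-45*I*√10/8)*√(-46 + (-2 + 0)) = (-45*I*√10/8)*√(-46 - 2) = (-45*I*√10/8)*√(-48) = (-45*I*√10/8)*(4*I*√3) = 45*√30/2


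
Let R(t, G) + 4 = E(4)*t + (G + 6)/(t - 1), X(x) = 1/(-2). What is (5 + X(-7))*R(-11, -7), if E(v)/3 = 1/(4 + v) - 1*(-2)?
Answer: -5331/16 ≈ -333.19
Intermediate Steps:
X(x) = -½ (X(x) = 1*(-½) = -½)
E(v) = 6 + 3/(4 + v) (E(v) = 3*(1/(4 + v) - 1*(-2)) = 3*(1/(4 + v) + 2) = 3*(2 + 1/(4 + v)) = 6 + 3/(4 + v))
R(t, G) = -4 + 51*t/8 + (6 + G)/(-1 + t) (R(t, G) = -4 + ((3*(9 + 2*4)/(4 + 4))*t + (G + 6)/(t - 1)) = -4 + ((3*(9 + 8)/8)*t + (6 + G)/(-1 + t)) = -4 + ((3*(⅛)*17)*t + (6 + G)/(-1 + t)) = -4 + (51*t/8 + (6 + G)/(-1 + t)) = -4 + 51*t/8 + (6 + G)/(-1 + t))
(5 + X(-7))*R(-11, -7) = (5 - ½)*((80 - 83*(-11) + 8*(-7) + 51*(-11)²)/(8*(-1 - 11))) = 9*((⅛)*(80 + 913 - 56 + 51*121)/(-12))/2 = 9*((⅛)*(-1/12)*(80 + 913 - 56 + 6171))/2 = 9*((⅛)*(-1/12)*7108)/2 = (9/2)*(-1777/24) = -5331/16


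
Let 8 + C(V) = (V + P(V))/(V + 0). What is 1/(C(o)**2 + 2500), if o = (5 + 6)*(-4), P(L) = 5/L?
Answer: 3748096/9553761209 ≈ 0.00039232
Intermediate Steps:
o = -44 (o = 11*(-4) = -44)
C(V) = -8 + (V + 5/V)/V (C(V) = -8 + (V + 5/V)/(V + 0) = -8 + (V + 5/V)/V)
1/(C(o)**2 + 2500) = 1/((-7 + 5/(-44)**2)**2 + 2500) = 1/((-7 + 5*(1/1936))**2 + 2500) = 1/((-7 + 5/1936)**2 + 2500) = 1/((-13547/1936)**2 + 2500) = 1/(183521209/3748096 + 2500) = 1/(9553761209/3748096) = 3748096/9553761209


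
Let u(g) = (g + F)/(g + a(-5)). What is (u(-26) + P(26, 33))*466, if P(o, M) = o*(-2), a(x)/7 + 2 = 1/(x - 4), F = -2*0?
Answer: -8784100/367 ≈ -23935.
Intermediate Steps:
F = 0
a(x) = -14 + 7/(-4 + x) (a(x) = -14 + 7/(x - 4) = -14 + 7/(-4 + x))
u(g) = g/(-133/9 + g) (u(g) = (g + 0)/(g + 7*(9 - 2*(-5))/(-4 - 5)) = g/(g + 7*(9 + 10)/(-9)) = g/(g + 7*(-1/9)*19) = g/(g - 133/9) = g/(-133/9 + g))
P(o, M) = -2*o
(u(-26) + P(26, 33))*466 = (9*(-26)/(-133 + 9*(-26)) - 2*26)*466 = (9*(-26)/(-133 - 234) - 52)*466 = (9*(-26)/(-367) - 52)*466 = (9*(-26)*(-1/367) - 52)*466 = (234/367 - 52)*466 = -18850/367*466 = -8784100/367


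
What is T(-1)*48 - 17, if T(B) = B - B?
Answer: -17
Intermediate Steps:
T(B) = 0
T(-1)*48 - 17 = 0*48 - 17 = 0 - 17 = -17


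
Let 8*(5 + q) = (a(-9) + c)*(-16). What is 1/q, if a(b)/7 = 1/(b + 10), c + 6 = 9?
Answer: -1/25 ≈ -0.040000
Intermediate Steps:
c = 3 (c = -6 + 9 = 3)
a(b) = 7/(10 + b) (a(b) = 7/(b + 10) = 7/(10 + b))
q = -25 (q = -5 + ((7/(10 - 9) + 3)*(-16))/8 = -5 + ((7/1 + 3)*(-16))/8 = -5 + ((7*1 + 3)*(-16))/8 = -5 + ((7 + 3)*(-16))/8 = -5 + (10*(-16))/8 = -5 + (⅛)*(-160) = -5 - 20 = -25)
1/q = 1/(-25) = -1/25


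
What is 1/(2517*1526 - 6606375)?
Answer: -1/2765433 ≈ -3.6161e-7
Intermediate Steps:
1/(2517*1526 - 6606375) = 1/(3840942 - 6606375) = 1/(-2765433) = -1/2765433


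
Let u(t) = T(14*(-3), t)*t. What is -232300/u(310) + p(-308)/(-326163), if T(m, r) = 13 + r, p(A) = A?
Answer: -7573682486/3265870119 ≈ -2.3190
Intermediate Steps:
u(t) = t*(13 + t) (u(t) = (13 + t)*t = t*(13 + t))
-232300/u(310) + p(-308)/(-326163) = -232300*1/(310*(13 + 310)) - 308/(-326163) = -232300/(310*323) - 308*(-1/326163) = -232300/100130 + 308/326163 = -232300*1/100130 + 308/326163 = -23230/10013 + 308/326163 = -7573682486/3265870119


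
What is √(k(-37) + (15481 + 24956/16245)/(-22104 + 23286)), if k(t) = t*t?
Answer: √156842478920010/336870 ≈ 37.177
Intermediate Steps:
k(t) = t²
√(k(-37) + (15481 + 24956/16245)/(-22104 + 23286)) = √((-37)² + (15481 + 24956/16245)/(-22104 + 23286)) = √(1369 + (15481 + 24956*(1/16245))/1182) = √(1369 + (15481 + 24956/16245)*(1/1182)) = √(1369 + (251513801/16245)*(1/1182)) = √(1369 + 251513801/19201590) = √(26538490511/19201590) = √156842478920010/336870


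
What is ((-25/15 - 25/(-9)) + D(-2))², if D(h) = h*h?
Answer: 2116/81 ≈ 26.123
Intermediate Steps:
D(h) = h²
((-25/15 - 25/(-9)) + D(-2))² = ((-25/15 - 25/(-9)) + (-2)²)² = ((-25*1/15 - 25*(-⅑)) + 4)² = ((-5/3 + 25/9) + 4)² = (10/9 + 4)² = (46/9)² = 2116/81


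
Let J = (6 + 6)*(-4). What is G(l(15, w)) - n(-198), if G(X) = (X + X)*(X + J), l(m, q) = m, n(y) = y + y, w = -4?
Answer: -594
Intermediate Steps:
n(y) = 2*y
J = -48 (J = 12*(-4) = -48)
G(X) = 2*X*(-48 + X) (G(X) = (X + X)*(X - 48) = (2*X)*(-48 + X) = 2*X*(-48 + X))
G(l(15, w)) - n(-198) = 2*15*(-48 + 15) - 2*(-198) = 2*15*(-33) - 1*(-396) = -990 + 396 = -594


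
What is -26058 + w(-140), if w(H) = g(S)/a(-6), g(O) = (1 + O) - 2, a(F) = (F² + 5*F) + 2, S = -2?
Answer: -208467/8 ≈ -26058.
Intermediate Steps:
a(F) = 2 + F² + 5*F
g(O) = -1 + O
w(H) = -3/8 (w(H) = (-1 - 2)/(2 + (-6)² + 5*(-6)) = -3/(2 + 36 - 30) = -3/8)
-26058 + w(-140) = -26058 - 3/8 = -208467/8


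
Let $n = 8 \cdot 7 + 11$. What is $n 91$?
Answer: $6097$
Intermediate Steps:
$n = 67$ ($n = 56 + 11 = 67$)
$n 91 = 67 \cdot 91 = 6097$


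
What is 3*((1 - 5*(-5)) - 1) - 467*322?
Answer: -150299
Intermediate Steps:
3*((1 - 5*(-5)) - 1) - 467*322 = 3*((1 + 25) - 1) - 150374 = 3*(26 - 1) - 150374 = 3*25 - 150374 = 75 - 150374 = -150299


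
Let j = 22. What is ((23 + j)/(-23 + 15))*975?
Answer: -43875/8 ≈ -5484.4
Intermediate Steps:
((23 + j)/(-23 + 15))*975 = ((23 + 22)/(-23 + 15))*975 = (45/(-8))*975 = (45*(-⅛))*975 = -45/8*975 = -43875/8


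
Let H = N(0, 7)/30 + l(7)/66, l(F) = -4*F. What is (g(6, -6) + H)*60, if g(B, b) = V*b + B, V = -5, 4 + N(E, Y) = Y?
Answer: 23546/11 ≈ 2140.5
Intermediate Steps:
N(E, Y) = -4 + Y
g(B, b) = B - 5*b (g(B, b) = -5*b + B = B - 5*b)
H = -107/330 (H = (-4 + 7)/30 - 4*7/66 = 3*(1/30) - 28*1/66 = ⅒ - 14/33 = -107/330 ≈ -0.32424)
(g(6, -6) + H)*60 = ((6 - 5*(-6)) - 107/330)*60 = ((6 + 30) - 107/330)*60 = (36 - 107/330)*60 = (11773/330)*60 = 23546/11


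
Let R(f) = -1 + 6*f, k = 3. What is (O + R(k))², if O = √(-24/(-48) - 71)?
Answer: (34 + I*√282)²/4 ≈ 218.5 + 285.48*I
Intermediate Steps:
O = I*√282/2 (O = √(-24*(-1/48) - 71) = √(½ - 71) = √(-141/2) = I*√282/2 ≈ 8.3964*I)
(O + R(k))² = (I*√282/2 + (-1 + 6*3))² = (I*√282/2 + (-1 + 18))² = (I*√282/2 + 17)² = (17 + I*√282/2)²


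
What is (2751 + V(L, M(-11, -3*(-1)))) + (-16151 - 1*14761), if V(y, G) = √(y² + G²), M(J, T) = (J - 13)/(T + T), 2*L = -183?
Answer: -28161 + √33553/2 ≈ -28069.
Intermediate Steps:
L = -183/2 (L = (½)*(-183) = -183/2 ≈ -91.500)
M(J, T) = (-13 + J)/(2*T) (M(J, T) = (-13 + J)/((2*T)) = (-13 + J)*(1/(2*T)) = (-13 + J)/(2*T))
V(y, G) = √(G² + y²)
(2751 + V(L, M(-11, -3*(-1)))) + (-16151 - 1*14761) = (2751 + √(((-13 - 11)/(2*((-3*(-1)))))² + (-183/2)²)) + (-16151 - 1*14761) = (2751 + √(((½)*(-24)/3)² + 33489/4)) + (-16151 - 14761) = (2751 + √(((½)*(⅓)*(-24))² + 33489/4)) - 30912 = (2751 + √((-4)² + 33489/4)) - 30912 = (2751 + √(16 + 33489/4)) - 30912 = (2751 + √(33553/4)) - 30912 = (2751 + √33553/2) - 30912 = -28161 + √33553/2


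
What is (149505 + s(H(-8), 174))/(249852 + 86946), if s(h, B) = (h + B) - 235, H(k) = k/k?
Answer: 205/462 ≈ 0.44372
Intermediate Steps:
H(k) = 1
s(h, B) = -235 + B + h (s(h, B) = (B + h) - 235 = -235 + B + h)
(149505 + s(H(-8), 174))/(249852 + 86946) = (149505 + (-235 + 174 + 1))/(249852 + 86946) = (149505 - 60)/336798 = 149445*(1/336798) = 205/462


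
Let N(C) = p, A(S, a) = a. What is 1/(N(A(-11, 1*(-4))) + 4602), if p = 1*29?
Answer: 1/4631 ≈ 0.00021594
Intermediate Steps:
p = 29
N(C) = 29
1/(N(A(-11, 1*(-4))) + 4602) = 1/(29 + 4602) = 1/4631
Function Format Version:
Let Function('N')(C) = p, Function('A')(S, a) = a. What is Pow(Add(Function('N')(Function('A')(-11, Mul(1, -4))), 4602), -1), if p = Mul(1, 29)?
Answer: Rational(1, 4631) ≈ 0.00021594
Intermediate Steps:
p = 29
Function('N')(C) = 29
Pow(Add(Function('N')(Function('A')(-11, Mul(1, -4))), 4602), -1) = Pow(Add(29, 4602), -1) = Pow(4631, -1) = Rational(1, 4631)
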